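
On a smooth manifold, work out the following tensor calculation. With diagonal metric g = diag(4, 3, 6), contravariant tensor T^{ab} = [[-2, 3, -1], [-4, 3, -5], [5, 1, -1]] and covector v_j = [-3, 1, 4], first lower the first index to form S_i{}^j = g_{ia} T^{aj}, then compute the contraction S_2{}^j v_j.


Step 1: lower the first index. For a diagonal metric, g_{ia} T^{aj} = g_{ii} T^{ij} (no sum on i).
g_{22} = 3
S_2{}^1 = 3 * T^{21} = 3 * -4 = -12
S_2{}^2 = 3 * T^{22} = 3 * 3 = 9
S_2{}^3 = 3 * T^{23} = 3 * -5 = -15
Step 2: contract S_2{}^j with v_j.
S_2{}^1 * v_1 = -12 * -3 = 36
S_2{}^2 * v_2 = 9 * 1 = 9
S_2{}^3 * v_3 = -15 * 4 = -60
Result = 36 + 9 + -60 = -15

-15


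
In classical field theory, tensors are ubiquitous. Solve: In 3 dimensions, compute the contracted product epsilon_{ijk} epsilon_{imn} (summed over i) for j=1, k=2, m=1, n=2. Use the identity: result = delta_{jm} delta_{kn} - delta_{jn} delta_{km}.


Using the identity: epsilon_{ijk} epsilon_{imn} = delta_{jm} delta_{kn} - delta_{jn} delta_{km}.
delta_{11} = 1
delta_{22} = 1
delta_{12} = 0
delta_{21} = 0
Result = 1 * 1 - 0 * 0 = 1 - 0 = 1

1


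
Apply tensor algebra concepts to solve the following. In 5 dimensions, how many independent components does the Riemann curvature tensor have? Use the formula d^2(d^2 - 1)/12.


The Riemann tensor in d dimensions has d^2(d^2 - 1)/12 independent components.
d = 5, so d^2 = 25
d^2 - 1 = 24
d^2(d^2 - 1) = 25 * 24 = 600
Divide by 12: 600 / 12 = 50

50


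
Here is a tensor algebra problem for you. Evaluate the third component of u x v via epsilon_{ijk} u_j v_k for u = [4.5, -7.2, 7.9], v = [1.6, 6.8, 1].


(u x v)_3 = sum_{j,k} epsilon_{3jk} u_j v_k. Only permutations of (1,2,3) contribute; the two non-zero terms are:
eps_{312} u_1 v_2 = 1 * 4.5 * 6.8 = 30.6
eps_{321} u_2 v_1 = -1 * -7.2 * 1.6 = 11.52
(u x v)_3 = 42.12

42.12


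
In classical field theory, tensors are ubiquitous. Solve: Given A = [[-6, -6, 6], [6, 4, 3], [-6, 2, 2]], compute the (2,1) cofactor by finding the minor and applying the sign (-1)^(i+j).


To find cofactor C_{21}, delete row 2 and column 1.
The resulting 2x2 submatrix is: [[-6, 6], [2, 2]]
Minor M_{21} = -6*2 - 6*2
  = -12 - 12 = -24
Sign = (-1)^(2+1) = (-1)^3 = -1
Cofactor C_{21} = -1 * -24 = 24

24


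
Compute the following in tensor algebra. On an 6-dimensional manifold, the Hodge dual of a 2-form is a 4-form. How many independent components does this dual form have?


The Hodge dual of a p-form on an n-dimensional manifold is an (n-p)-form.
n = 6, p = 2, so dual degree = 6 - 2 = 4
The number of components is C(n, n-p) = C(6, 4) = 15

15


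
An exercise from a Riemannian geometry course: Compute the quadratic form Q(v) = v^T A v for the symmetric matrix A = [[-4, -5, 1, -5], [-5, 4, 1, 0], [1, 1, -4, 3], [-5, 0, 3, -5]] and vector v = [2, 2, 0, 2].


First compute Av:
(Av)_1 = -4*2 + -5*2 + 1*0 + -5*2 = -28
(Av)_2 = -5*2 + 4*2 + 1*0 + 0*2 = -2
(Av)_3 = 1*2 + 1*2 + -4*0 + 3*2 = 10
(Av)_4 = -5*2 + 0*2 + 3*0 + -5*2 = -20
Av = [-28, -2, 10, -20]
Then v^T (Av) = 2*-28 + 2*-2 + 0*10 + 2*-20
= -56 + -4 + 0 + -40 = -100

-100


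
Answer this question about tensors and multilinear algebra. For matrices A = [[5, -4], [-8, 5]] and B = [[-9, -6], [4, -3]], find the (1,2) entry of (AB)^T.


(AB)^T_{ij} = (AB)_{ji} = sum_k A_{jk} B_{ki}.
For i=1, j=2 we need (AB)_{21}:
A_{21} * B_{11} = -8 * -9 = 72
A_{22} * B_{21} = 5 * 4 = 20
Sum = 72 + 20 = 92

92


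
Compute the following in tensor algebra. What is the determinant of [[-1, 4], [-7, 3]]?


For a 2x2 matrix [[a, b], [c, d]], det = a*d - b*c.
a = -1, b = 4, c = -7, d = 3
a*d = -1 * 3 = -3
b*c = 4 * -7 = -28
det = -3 - -28 = 25

25


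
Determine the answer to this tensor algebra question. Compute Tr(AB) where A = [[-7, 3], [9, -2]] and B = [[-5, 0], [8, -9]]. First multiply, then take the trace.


Tr(AB) = sum_i (AB)_{ii} where (AB)_{ii} = sum_k A_{ik} B_{ki}.
(AB)_{11} = -7*-5 + 3*8 = 59
(AB)_{22} = 9*0 + -2*-9 = 18
Tr(AB) = 59 + 18 = 77

77


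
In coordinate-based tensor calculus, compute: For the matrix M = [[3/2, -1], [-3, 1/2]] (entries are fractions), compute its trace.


The trace is the sum of diagonal entries.
Diagonal: M[1,1] = 3/2, M[2,2] = 1/2
Tr(M) = 3/2 + 1/2
Computing step by step:
After adding M[1,1]: 3/2
After adding M[2,2]: 2
Tr(M) = 2

2


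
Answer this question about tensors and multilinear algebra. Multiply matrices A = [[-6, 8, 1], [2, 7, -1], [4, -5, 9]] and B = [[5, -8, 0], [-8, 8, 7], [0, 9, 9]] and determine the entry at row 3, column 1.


(AB)_{ij} = sum_k A_{ik} B_{kj}.
For i=3, j=1:
A_{31} * B_{11} = 4 * 5 = 20
A_{32} * B_{21} = -5 * -8 = 40
A_{33} * B_{31} = 9 * 0 = 0
Sum = 20 + 40 + 0 = 60

60


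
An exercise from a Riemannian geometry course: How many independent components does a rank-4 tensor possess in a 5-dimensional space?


The number of components of a rank-r tensor in d dimensions is d^r.
Here d = 5 and r = 4.
5^4 = 625

625


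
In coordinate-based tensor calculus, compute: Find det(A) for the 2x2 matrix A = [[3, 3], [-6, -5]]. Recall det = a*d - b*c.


For a 2x2 matrix [[a, b], [c, d]], det = a*d - b*c.
a = 3, b = 3, c = -6, d = -5
a*d = 3 * -5 = -15
b*c = 3 * -6 = -18
det = -15 - -18 = 3

3


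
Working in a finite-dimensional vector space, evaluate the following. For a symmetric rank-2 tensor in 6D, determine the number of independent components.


A symmetric rank-2 tensor in d dimensions has d(d+1)/2 independent components.
d = 6
d(d+1)/2 = 6 * 7 / 2 = 42 / 2 = 21

21


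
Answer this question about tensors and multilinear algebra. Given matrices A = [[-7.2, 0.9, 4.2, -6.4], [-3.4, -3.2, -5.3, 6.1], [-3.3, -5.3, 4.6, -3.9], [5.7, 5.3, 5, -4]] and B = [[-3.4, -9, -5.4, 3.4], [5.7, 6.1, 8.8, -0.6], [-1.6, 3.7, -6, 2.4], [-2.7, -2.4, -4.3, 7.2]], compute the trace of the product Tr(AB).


Tr(AB) = sum_i (AB)_{ii} where (AB)_{ii} = sum_k A_{ik} B_{ki}.
(AB)_{11} = -7.2*-3.4 + 0.9*5.7 + 4.2*-1.6 + -6.4*-2.7 = 40.17
(AB)_{22} = -3.4*-9 + -3.2*6.1 + -5.3*3.7 + 6.1*-2.4 = -23.17
(AB)_{33} = -3.3*-5.4 + -5.3*8.8 + 4.6*-6 + -3.9*-4.3 = -39.65
(AB)_{44} = 5.7*3.4 + 5.3*-0.6 + 5*2.4 + -4*7.2 = -0.6
Tr(AB) = 40.17 + -23.17 + -39.65 + -0.6 = -23.25

-23.25


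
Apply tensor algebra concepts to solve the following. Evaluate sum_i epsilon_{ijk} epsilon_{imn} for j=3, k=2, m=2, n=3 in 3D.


Using the identity: epsilon_{ijk} epsilon_{imn} = delta_{jm} delta_{kn} - delta_{jn} delta_{km}.
delta_{32} = 0
delta_{23} = 0
delta_{33} = 1
delta_{22} = 1
Result = 0 * 0 - 1 * 1 = 0 - 1 = -1

-1


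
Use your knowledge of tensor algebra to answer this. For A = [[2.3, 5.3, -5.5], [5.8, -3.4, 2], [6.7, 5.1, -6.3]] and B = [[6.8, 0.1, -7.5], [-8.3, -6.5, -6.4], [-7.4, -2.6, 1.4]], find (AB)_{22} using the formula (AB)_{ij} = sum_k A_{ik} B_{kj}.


(AB)_{ij} = sum_k A_{ik} B_{kj}.
For i=2, j=2:
A_{21} * B_{12} = 5.8 * 0.1 = 0.58
A_{22} * B_{22} = -3.4 * -6.5 = 22.1
A_{23} * B_{32} = 2 * -2.6 = -5.2
Sum = 0.58 + 22.1 + -5.2 = 17.48

17.48


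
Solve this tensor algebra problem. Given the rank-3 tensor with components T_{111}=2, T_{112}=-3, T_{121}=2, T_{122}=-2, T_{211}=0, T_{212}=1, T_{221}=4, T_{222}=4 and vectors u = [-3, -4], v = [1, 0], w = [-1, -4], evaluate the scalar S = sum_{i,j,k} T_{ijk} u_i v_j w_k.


S = sum over i,j,k of T_{ijk} u_i v_j w_k. Expanding all 8 terms:
T_{111}*u_1*v_1*w_1 = 2*-3*1*-1 = 6  (running total: 6)
T_{112}*u_1*v_1*w_2 = -3*-3*1*-4 = -36  (running total: -30)
T_{121}*u_1*v_2*w_1 = 2*-3*0*-1 = 0  (running total: -30)
T_{122}*u_1*v_2*w_2 = -2*-3*0*-4 = 0  (running total: -30)
T_{211}*u_2*v_1*w_1 = 0*-4*1*-1 = 0  (running total: -30)
T_{212}*u_2*v_1*w_2 = 1*-4*1*-4 = 16  (running total: -14)
T_{221}*u_2*v_2*w_1 = 4*-4*0*-1 = 0  (running total: -14)
T_{222}*u_2*v_2*w_2 = 4*-4*0*-4 = 0  (running total: -14)
S = -14

-14


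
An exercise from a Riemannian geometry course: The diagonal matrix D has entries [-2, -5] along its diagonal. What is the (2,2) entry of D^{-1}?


For a diagonal matrix, the inverse has entries (D^{-1})_{ii} = 1/d_{ii}.
The diagonal entries are: d_{11} = -2, d_{22} = -5
We need (D^{-1})_{22} = 1/d_{22} = 1/-5 = -1/5

-1/5


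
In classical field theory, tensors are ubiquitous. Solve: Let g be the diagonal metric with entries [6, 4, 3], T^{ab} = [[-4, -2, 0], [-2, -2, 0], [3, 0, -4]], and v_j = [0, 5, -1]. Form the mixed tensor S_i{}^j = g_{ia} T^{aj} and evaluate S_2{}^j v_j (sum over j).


Step 1: lower the first index. For a diagonal metric, g_{ia} T^{aj} = g_{ii} T^{ij} (no sum on i).
g_{22} = 4
S_2{}^1 = 4 * T^{21} = 4 * -2 = -8
S_2{}^2 = 4 * T^{22} = 4 * -2 = -8
S_2{}^3 = 4 * T^{23} = 4 * 0 = 0
Step 2: contract S_2{}^j with v_j.
S_2{}^1 * v_1 = -8 * 0 = 0
S_2{}^2 * v_2 = -8 * 5 = -40
S_2{}^3 * v_3 = 0 * -1 = 0
Result = 0 + -40 + 0 = -40

-40


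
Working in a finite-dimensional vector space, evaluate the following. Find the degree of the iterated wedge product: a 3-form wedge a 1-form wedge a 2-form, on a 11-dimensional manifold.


The degree of a wedge product is the sum of the degrees of the individual forms.
Degrees: 3, 1, 2
Total degree = 3 + 1 + 2 = 6

6


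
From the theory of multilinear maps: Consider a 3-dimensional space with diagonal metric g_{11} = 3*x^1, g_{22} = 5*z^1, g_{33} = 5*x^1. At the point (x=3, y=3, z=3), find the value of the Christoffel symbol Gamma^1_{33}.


For a diagonal metric, Gamma^k_{ij} = (1/2) g^{kk} (dg_{ik}/dx_j + dg_{jk}/dx_i - dg_{ij}/dx_k).
The metric is diagonal, so g_{ab} = 0 for a != b.
At the given point: g_{11} = 9, g_{22} = 15, g_{33} = 15
g^{11} = 1/9
dg_{31}/dx_3 = 0 (off-diagonal)
dg_{31}/dx_3 = 0 (off-diagonal)
dg_{33}/dx_1 = dg_{33}/dx_1 = 5
Numerator = 0 + 0 - 5 = -5
Gamma^1_{33} = -5 / (2 * 9) = -5/18

-5/18


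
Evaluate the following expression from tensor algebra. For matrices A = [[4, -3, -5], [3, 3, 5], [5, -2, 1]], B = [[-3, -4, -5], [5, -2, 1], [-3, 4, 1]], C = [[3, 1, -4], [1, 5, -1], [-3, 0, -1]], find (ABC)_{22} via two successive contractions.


(ABC)_{22} = sum_m (AB)_{2m} C_{m2}. First compute row 2 of AB.
(AB)_{21} = 3*-3 + 3*5 + 5*-3 = -9
(AB)_{22} = 3*-4 + 3*-2 + 5*4 = 2
(AB)_{23} = 3*-5 + 3*1 + 5*1 = -7
Now contract with column 2 of C:
(AB)_{21} * C_{12} = -9 * 1 = -9
(AB)_{22} * C_{22} = 2 * 5 = 10
(AB)_{23} * C_{32} = -7 * 0 = 0
(ABC)_{22} = -9 + 10 + 0 = 1

1


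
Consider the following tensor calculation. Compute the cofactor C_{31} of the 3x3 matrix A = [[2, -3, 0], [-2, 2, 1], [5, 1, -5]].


To find cofactor C_{31}, delete row 3 and column 1.
The resulting 2x2 submatrix is: [[-3, 0], [2, 1]]
Minor M_{31} = -3*1 - 0*2
  = -3 - 0 = -3
Sign = (-1)^(3+1) = (-1)^4 = 1
Cofactor C_{31} = 1 * -3 = -3

-3


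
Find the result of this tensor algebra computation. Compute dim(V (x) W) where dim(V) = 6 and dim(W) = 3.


The dimension of a tensor product is the product of dimensions.
dim(V) = 6, dim(W) = 3
dim(V (x) W) = 6 * 3 = 18

18


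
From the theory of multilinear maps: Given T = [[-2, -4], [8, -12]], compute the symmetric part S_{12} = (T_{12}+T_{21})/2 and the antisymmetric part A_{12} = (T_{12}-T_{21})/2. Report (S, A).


T_{12} = -4
T_{21} = 8
S_{12} = (-4 + 8)/2 = 4/2 = 2
A_{12} = (-4 - 8)/2 = -12/2 = -6
Check: S + A = 2 + -6 = -4 = T_{12}.

(2, -6)


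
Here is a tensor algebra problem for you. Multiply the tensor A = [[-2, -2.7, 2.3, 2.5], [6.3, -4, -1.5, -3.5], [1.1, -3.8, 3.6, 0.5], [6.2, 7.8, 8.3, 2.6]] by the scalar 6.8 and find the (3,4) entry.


Scalar multiplication: (cA)_{ij} = c * A_{ij}.
c = 6.8
A_{34} = 0.5
(cA)_{34} = 6.8 * 0.5 = 3.4

3.4


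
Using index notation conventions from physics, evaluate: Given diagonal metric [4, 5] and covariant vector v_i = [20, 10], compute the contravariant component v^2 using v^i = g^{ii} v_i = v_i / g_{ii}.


To raise an index with a diagonal metric: v^i = v_i / g_{ii}.
For index 2: v_2 = 10, g_{22} = 5
v^2 = 10 / 5 = 2

2


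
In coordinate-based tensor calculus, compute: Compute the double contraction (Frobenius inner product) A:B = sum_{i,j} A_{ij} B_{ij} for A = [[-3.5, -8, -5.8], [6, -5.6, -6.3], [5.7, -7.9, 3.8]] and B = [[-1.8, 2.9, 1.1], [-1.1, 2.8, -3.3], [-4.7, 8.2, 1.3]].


A:B = sum over all i,j of A_{ij} * B_{ij}.
Row 1: -3.5*-1.8=6.3, -8*2.9=-23.2, -5.8*1.1=-6.38 => row sum = -23.28
Row 2: 6*-1.1=-6.6, -5.6*2.8=-15.68, -6.3*-3.3=20.79 => row sum = -1.49
Row 3: 5.7*-4.7=-26.79, -7.9*8.2=-64.78, 3.8*1.3=4.94 => row sum = -86.63
Total = -23.28 + -1.49 + -86.63 = -111.4

-111.4


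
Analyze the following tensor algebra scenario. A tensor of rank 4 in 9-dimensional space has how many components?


The number of components of a rank-r tensor in d dimensions is d^r.
Here d = 9 and r = 4.
9^4 = 6561

6561


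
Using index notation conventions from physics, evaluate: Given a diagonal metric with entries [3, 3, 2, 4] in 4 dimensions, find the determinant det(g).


For a diagonal metric, the determinant is the product of diagonal entries.
Diagonal entries: 3, 3, 2, 4
det(g) = 3 * 3 * 2 * 4 = 72

72


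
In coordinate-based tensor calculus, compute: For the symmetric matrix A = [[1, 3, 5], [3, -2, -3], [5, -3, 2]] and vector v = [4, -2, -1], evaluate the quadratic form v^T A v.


First compute Av:
(Av)_1 = 1*4 + 3*-2 + 5*-1 = -7
(Av)_2 = 3*4 + -2*-2 + -3*-1 = 19
(Av)_3 = 5*4 + -3*-2 + 2*-1 = 24
Av = [-7, 19, 24]
Then v^T (Av) = 4*-7 + -2*19 + -1*24
= -28 + -38 + -24 = -90

-90


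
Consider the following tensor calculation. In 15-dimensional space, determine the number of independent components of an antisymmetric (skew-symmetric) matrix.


An antisymmetric rank-2 tensor satisfies A_{ij} = -A_{ji}, so diagonal entries are zero.
The independent components are the upper-triangular entries: C(n, 2) = n(n-1)/2.
n = 15
C(15, 2) = 15 * 14 / 2 = 210 / 2 = 105

105


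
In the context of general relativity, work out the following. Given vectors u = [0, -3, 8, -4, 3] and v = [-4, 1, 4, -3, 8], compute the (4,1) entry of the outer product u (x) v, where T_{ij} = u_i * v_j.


The outer product entry T_{ij} = u_i * v_j.
We need i=4, j=1.
u_4 = -4, v_1 = -4
T_{4,1} = -4 * -4 = 16

16


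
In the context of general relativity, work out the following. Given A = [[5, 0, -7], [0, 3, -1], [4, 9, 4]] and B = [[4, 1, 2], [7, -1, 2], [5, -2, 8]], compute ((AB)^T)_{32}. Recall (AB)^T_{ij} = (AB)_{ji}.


(AB)^T_{ij} = (AB)_{ji} = sum_k A_{jk} B_{ki}.
For i=3, j=2 we need (AB)_{23}:
A_{21} * B_{13} = 0 * 2 = 0
A_{22} * B_{23} = 3 * 2 = 6
A_{23} * B_{33} = -1 * 8 = -8
Sum = 0 + 6 + -8 = -2

-2


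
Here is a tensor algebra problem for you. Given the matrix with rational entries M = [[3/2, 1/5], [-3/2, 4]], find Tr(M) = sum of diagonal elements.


The trace is the sum of diagonal entries.
Diagonal: M[1,1] = 3/2, M[2,2] = 4
Tr(M) = 3/2 + 4
Computing step by step:
After adding M[1,1]: 3/2
After adding M[2,2]: 11/2
Tr(M) = 11/2

11/2


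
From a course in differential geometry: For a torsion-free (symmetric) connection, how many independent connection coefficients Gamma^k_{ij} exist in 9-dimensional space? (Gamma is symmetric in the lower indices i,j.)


Christoffel symbols Gamma^k_{ij} are symmetric in i,j, so there are d * d(d+1)/2 independent symbols.
d = 9
d(d+1)/2 = 9 * 10 / 2 = 45
Total = 9 * 45 = 405

405


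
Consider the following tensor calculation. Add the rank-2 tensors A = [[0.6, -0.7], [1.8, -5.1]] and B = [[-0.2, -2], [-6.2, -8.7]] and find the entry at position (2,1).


Tensor addition is component-wise: (A + B)_{ij} = A_{ij} + B_{ij}.
A_{21} = 1.8
B_{21} = -6.2
(A + B)_{21} = 1.8 + -6.2 = -4.4

-4.4


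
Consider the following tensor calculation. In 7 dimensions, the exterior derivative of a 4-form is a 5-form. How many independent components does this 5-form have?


The exterior derivative of a p-form is a (p+1)-form.
Its number of independent components is C(n, p+1).
n = 7, p+1 = 5
C(7, 5) = 21

21


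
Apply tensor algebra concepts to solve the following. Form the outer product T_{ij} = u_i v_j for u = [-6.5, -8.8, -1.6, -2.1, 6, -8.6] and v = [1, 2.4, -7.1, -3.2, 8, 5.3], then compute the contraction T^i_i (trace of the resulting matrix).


The outer product gives T_{ij} = u_i v_j.
The trace (contraction) is Tr(T) = sum_i T_{ii} = sum_i u_i v_i.
Diagonal entries:
T_{11} = u_1 * v_1 = -6.5 * 1 = -6.5
T_{22} = u_2 * v_2 = -8.8 * 2.4 = -21.12
T_{33} = u_3 * v_3 = -1.6 * -7.1 = 11.36
T_{44} = u_4 * v_4 = -2.1 * -3.2 = 6.72
T_{55} = u_5 * v_5 = 6 * 8 = 48
T_{66} = u_6 * v_6 = -8.6 * 5.3 = -45.58
Tr(T) = -6.5 + -21.12 + 11.36 + 6.72 + 48 + -45.58 = -7.12

-7.12


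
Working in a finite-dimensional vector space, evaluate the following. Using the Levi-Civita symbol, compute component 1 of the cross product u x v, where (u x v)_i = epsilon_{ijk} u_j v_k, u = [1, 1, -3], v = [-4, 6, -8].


(u x v)_1 = sum_{j,k} epsilon_{1jk} u_j v_k. Only permutations of (1,2,3) contribute; the two non-zero terms are:
eps_{123} u_2 v_3 = 1 * 1 * -8 = -8
eps_{132} u_3 v_2 = -1 * -3 * 6 = 18
(u x v)_1 = 10

10


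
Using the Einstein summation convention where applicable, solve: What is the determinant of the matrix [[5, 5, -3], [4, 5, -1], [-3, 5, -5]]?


Expanding along the first row, det(A) = a11*M_11 - a12*M_12 + a13*M_13, where M_1j is the (1,j) minor.
Minor M_11 = 5*-5 - -1*5 = -20
Minor M_12 = 4*-5 - -1*-3 = -23
Minor M_13 = 4*5 - 5*-3 = 35
det = 5*(-20) - 5*(-23) + -3*(35)
    = -100 - -115 + -105
    = -90

-90


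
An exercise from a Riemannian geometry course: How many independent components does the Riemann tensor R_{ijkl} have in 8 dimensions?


The Riemann tensor in d dimensions has d^2(d^2 - 1)/12 independent components.
d = 8, so d^2 = 64
d^2 - 1 = 63
d^2(d^2 - 1) = 64 * 63 = 4032
Divide by 12: 4032 / 12 = 336

336


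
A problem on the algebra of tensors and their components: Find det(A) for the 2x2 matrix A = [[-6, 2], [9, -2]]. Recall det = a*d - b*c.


For a 2x2 matrix [[a, b], [c, d]], det = a*d - b*c.
a = -6, b = 2, c = 9, d = -2
a*d = -6 * -2 = 12
b*c = 2 * 9 = 18
det = 12 - 18 = -6

-6


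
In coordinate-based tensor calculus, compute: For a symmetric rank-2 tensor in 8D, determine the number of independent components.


A symmetric rank-2 tensor in d dimensions has d(d+1)/2 independent components.
d = 8
d(d+1)/2 = 8 * 9 / 2 = 72 / 2 = 36

36


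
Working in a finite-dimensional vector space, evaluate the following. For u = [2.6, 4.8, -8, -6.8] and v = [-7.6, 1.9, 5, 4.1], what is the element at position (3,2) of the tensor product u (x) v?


The outer product entry T_{ij} = u_i * v_j.
We need i=3, j=2.
u_3 = -8, v_2 = 1.9
T_{3,2} = -8 * 1.9 = -15.2

-15.2


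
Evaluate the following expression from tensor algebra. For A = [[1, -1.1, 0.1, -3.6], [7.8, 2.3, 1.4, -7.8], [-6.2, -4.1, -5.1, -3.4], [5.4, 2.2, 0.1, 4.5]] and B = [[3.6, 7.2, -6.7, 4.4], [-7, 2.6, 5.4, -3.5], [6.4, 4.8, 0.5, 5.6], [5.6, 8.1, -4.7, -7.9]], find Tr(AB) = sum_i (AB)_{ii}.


Tr(AB) = sum_i (AB)_{ii} where (AB)_{ii} = sum_k A_{ik} B_{ki}.
(AB)_{11} = 1*3.6 + -1.1*-7 + 0.1*6.4 + -3.6*5.6 = -8.22
(AB)_{22} = 7.8*7.2 + 2.3*2.6 + 1.4*4.8 + -7.8*8.1 = 5.68
(AB)_{33} = -6.2*-6.7 + -4.1*5.4 + -5.1*0.5 + -3.4*-4.7 = 32.83
(AB)_{44} = 5.4*4.4 + 2.2*-3.5 + 0.1*5.6 + 4.5*-7.9 = -18.93
Tr(AB) = -8.22 + 5.68 + 32.83 + -18.93 = 11.36

11.36


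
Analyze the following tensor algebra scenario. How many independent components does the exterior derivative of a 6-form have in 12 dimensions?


The exterior derivative of a p-form is a (p+1)-form.
Its number of independent components is C(n, p+1).
n = 12, p+1 = 7
C(12, 7) = 792

792


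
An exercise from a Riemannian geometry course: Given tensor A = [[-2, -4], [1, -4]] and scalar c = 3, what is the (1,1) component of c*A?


Scalar multiplication: (cA)_{ij} = c * A_{ij}.
c = 3
A_{11} = -2
(cA)_{11} = 3 * -2 = -6

-6


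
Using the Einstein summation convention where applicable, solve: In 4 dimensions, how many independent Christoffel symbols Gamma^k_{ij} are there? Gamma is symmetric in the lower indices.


Christoffel symbols Gamma^k_{ij} are symmetric in i,j, so there are d * d(d+1)/2 independent symbols.
d = 4
d(d+1)/2 = 4 * 5 / 2 = 10
Total = 4 * 10 = 40

40


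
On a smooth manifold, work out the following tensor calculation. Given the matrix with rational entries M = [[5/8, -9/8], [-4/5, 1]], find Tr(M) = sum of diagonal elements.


The trace is the sum of diagonal entries.
Diagonal: M[1,1] = 5/8, M[2,2] = 1
Tr(M) = 5/8 + 1
Computing step by step:
After adding M[1,1]: 5/8
After adding M[2,2]: 13/8
Tr(M) = 13/8

13/8


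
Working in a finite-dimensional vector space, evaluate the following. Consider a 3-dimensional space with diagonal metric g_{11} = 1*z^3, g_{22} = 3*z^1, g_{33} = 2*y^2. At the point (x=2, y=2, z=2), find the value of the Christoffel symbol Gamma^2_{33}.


For a diagonal metric, Gamma^k_{ij} = (1/2) g^{kk} (dg_{ik}/dx_j + dg_{jk}/dx_i - dg_{ij}/dx_k).
The metric is diagonal, so g_{ab} = 0 for a != b.
At the given point: g_{11} = 8, g_{22} = 6, g_{33} = 8
g^{22} = 1/6
dg_{32}/dx_3 = 0 (off-diagonal)
dg_{32}/dx_3 = 0 (off-diagonal)
dg_{33}/dx_2 = dg_{33}/dx_2 = 8
Numerator = 0 + 0 - 8 = -8
Gamma^2_{33} = -8 / (2 * 6) = -2/3

-2/3


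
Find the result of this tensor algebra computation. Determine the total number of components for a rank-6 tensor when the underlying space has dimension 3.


The number of components of a rank-r tensor in d dimensions is d^r.
Here d = 3 and r = 6.
3^6 = 729

729


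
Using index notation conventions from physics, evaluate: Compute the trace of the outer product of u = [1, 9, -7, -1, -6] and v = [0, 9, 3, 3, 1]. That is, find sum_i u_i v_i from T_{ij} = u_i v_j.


The outer product gives T_{ij} = u_i v_j.
The trace (contraction) is Tr(T) = sum_i T_{ii} = sum_i u_i v_i.
Diagonal entries:
T_{11} = u_1 * v_1 = 1 * 0 = 0
T_{22} = u_2 * v_2 = 9 * 9 = 81
T_{33} = u_3 * v_3 = -7 * 3 = -21
T_{44} = u_4 * v_4 = -1 * 3 = -3
T_{55} = u_5 * v_5 = -6 * 1 = -6
Tr(T) = 0 + 81 + -21 + -3 + -6 = 51

51


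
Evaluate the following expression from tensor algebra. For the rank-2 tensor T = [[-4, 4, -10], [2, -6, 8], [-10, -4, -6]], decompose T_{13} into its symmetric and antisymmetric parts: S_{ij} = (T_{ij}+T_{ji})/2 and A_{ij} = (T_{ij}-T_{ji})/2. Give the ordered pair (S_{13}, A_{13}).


T_{13} = -10
T_{31} = -10
S_{13} = (-10 + -10)/2 = -20/2 = -10
A_{13} = (-10 - -10)/2 = 0/2 = 0
Check: S + A = -10 + 0 = -10 = T_{13}.

(-10, 0)


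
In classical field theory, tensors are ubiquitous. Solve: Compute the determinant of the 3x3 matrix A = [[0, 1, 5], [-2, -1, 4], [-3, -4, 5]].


Expanding along the first row, det(A) = a11*M_11 - a12*M_12 + a13*M_13, where M_1j is the (1,j) minor.
Minor M_11 = -1*5 - 4*-4 = 11
Minor M_12 = -2*5 - 4*-3 = 2
Minor M_13 = -2*-4 - -1*-3 = 5
det = 0*(11) - 1*(2) + 5*(5)
    = 0 - 2 + 25
    = 23

23


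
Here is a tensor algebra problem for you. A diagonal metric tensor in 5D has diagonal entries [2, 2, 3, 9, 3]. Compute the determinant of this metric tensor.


For a diagonal metric, the determinant is the product of diagonal entries.
Diagonal entries: 2, 2, 3, 9, 3
det(g) = 2 * 2 * 3 * 9 * 3 = 324

324


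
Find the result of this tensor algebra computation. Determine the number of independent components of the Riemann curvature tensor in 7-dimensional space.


The Riemann tensor in d dimensions has d^2(d^2 - 1)/12 independent components.
d = 7, so d^2 = 49
d^2 - 1 = 48
d^2(d^2 - 1) = 49 * 48 = 2352
Divide by 12: 2352 / 12 = 196

196


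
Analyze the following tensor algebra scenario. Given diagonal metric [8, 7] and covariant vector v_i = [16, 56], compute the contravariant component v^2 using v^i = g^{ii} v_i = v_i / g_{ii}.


To raise an index with a diagonal metric: v^i = v_i / g_{ii}.
For index 2: v_2 = 56, g_{22} = 7
v^2 = 56 / 7 = 8

8


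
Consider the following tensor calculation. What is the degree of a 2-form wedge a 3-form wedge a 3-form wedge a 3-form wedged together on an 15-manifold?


The degree of a wedge product is the sum of the degrees of the individual forms.
Degrees: 2, 3, 3, 3
Total degree = 2 + 3 + 3 + 3 = 11

11


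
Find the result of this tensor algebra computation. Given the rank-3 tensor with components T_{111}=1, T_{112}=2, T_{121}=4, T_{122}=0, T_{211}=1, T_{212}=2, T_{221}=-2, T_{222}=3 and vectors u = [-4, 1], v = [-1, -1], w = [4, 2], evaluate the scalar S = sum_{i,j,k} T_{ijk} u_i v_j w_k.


S = sum over i,j,k of T_{ijk} u_i v_j w_k. Expanding all 8 terms:
T_{111}*u_1*v_1*w_1 = 1*-4*-1*4 = 16  (running total: 16)
T_{112}*u_1*v_1*w_2 = 2*-4*-1*2 = 16  (running total: 32)
T_{121}*u_1*v_2*w_1 = 4*-4*-1*4 = 64  (running total: 96)
T_{122}*u_1*v_2*w_2 = 0*-4*-1*2 = 0  (running total: 96)
T_{211}*u_2*v_1*w_1 = 1*1*-1*4 = -4  (running total: 92)
T_{212}*u_2*v_1*w_2 = 2*1*-1*2 = -4  (running total: 88)
T_{221}*u_2*v_2*w_1 = -2*1*-1*4 = 8  (running total: 96)
T_{222}*u_2*v_2*w_2 = 3*1*-1*2 = -6  (running total: 90)
S = 90

90


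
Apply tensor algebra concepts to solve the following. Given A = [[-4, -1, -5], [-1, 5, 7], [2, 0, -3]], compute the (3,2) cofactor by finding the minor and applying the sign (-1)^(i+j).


To find cofactor C_{32}, delete row 3 and column 2.
The resulting 2x2 submatrix is: [[-4, -5], [-1, 7]]
Minor M_{32} = -4*7 - -5*-1
  = -28 - 5 = -33
Sign = (-1)^(3+2) = (-1)^5 = -1
Cofactor C_{32} = -1 * -33 = 33

33


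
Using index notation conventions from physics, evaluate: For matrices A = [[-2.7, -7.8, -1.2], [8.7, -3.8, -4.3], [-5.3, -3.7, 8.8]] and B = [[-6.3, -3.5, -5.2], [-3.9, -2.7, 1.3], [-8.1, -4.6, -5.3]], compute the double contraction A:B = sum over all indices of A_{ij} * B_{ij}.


A:B = sum over all i,j of A_{ij} * B_{ij}.
Row 1: -2.7*-6.3=17.01, -7.8*-3.5=27.3, -1.2*-5.2=6.24 => row sum = 50.55
Row 2: 8.7*-3.9=-33.93, -3.8*-2.7=10.26, -4.3*1.3=-5.59 => row sum = -29.26
Row 3: -5.3*-8.1=42.93, -3.7*-4.6=17.02, 8.8*-5.3=-46.64 => row sum = 13.31
Total = 50.55 + -29.26 + 13.31 = 34.6

34.6


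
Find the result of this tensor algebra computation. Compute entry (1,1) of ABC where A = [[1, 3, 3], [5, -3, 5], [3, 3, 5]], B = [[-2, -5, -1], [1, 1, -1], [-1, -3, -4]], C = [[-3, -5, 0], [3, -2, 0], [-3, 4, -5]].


(ABC)_{11} = sum_m (AB)_{1m} C_{m1}. First compute row 1 of AB.
(AB)_{11} = 1*-2 + 3*1 + 3*-1 = -2
(AB)_{12} = 1*-5 + 3*1 + 3*-3 = -11
(AB)_{13} = 1*-1 + 3*-1 + 3*-4 = -16
Now contract with column 1 of C:
(AB)_{11} * C_{11} = -2 * -3 = 6
(AB)_{12} * C_{21} = -11 * 3 = -33
(AB)_{13} * C_{31} = -16 * -3 = 48
(ABC)_{11} = 6 + -33 + 48 = 21

21


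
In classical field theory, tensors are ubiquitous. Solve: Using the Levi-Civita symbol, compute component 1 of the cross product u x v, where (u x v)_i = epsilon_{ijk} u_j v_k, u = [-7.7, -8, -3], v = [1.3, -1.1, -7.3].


(u x v)_1 = sum_{j,k} epsilon_{1jk} u_j v_k. Only permutations of (1,2,3) contribute; the two non-zero terms are:
eps_{123} u_2 v_3 = 1 * -8 * -7.3 = 58.4
eps_{132} u_3 v_2 = -1 * -3 * -1.1 = -3.3
(u x v)_1 = 55.1

55.1


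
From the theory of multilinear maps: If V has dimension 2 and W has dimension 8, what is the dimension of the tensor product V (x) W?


The dimension of a tensor product is the product of dimensions.
dim(V) = 2, dim(W) = 8
dim(V (x) W) = 2 * 8 = 16

16


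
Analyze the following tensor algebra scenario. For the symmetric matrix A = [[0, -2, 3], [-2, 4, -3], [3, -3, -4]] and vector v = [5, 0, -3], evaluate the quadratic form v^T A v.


First compute Av:
(Av)_1 = 0*5 + -2*0 + 3*-3 = -9
(Av)_2 = -2*5 + 4*0 + -3*-3 = -1
(Av)_3 = 3*5 + -3*0 + -4*-3 = 27
Av = [-9, -1, 27]
Then v^T (Av) = 5*-9 + 0*-1 + -3*27
= -45 + 0 + -81 = -126

-126


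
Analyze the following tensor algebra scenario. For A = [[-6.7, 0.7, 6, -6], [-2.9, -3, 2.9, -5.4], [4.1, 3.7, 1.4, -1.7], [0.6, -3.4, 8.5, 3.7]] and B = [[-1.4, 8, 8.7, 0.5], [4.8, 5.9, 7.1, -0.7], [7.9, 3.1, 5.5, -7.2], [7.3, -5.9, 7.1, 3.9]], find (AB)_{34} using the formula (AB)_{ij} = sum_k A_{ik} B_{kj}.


(AB)_{ij} = sum_k A_{ik} B_{kj}.
For i=3, j=4:
A_{31} * B_{14} = 4.1 * 0.5 = 2.05
A_{32} * B_{24} = 3.7 * -0.7 = -2.59
A_{33} * B_{34} = 1.4 * -7.2 = -10.08
A_{34} * B_{44} = -1.7 * 3.9 = -6.63
Sum = 2.05 + -2.59 + -10.08 + -6.63 = -17.25

-17.25


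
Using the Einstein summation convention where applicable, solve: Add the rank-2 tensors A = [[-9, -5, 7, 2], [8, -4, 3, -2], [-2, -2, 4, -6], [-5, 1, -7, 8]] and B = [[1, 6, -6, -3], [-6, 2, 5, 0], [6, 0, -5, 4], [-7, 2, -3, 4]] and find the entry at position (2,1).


Tensor addition is component-wise: (A + B)_{ij} = A_{ij} + B_{ij}.
A_{21} = 8
B_{21} = -6
(A + B)_{21} = 8 + -6 = 2

2


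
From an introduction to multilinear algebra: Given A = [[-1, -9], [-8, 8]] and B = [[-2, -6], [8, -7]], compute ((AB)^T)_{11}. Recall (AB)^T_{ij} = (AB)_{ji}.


(AB)^T_{ij} = (AB)_{ji} = sum_k A_{jk} B_{ki}.
For i=1, j=1 we need (AB)_{11}:
A_{11} * B_{11} = -1 * -2 = 2
A_{12} * B_{21} = -9 * 8 = -72
Sum = 2 + -72 = -70

-70


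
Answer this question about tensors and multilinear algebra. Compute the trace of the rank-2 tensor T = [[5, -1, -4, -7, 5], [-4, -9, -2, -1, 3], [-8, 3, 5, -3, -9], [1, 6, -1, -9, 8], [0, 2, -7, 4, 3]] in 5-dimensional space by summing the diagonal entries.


The contraction (trace) of a rank-2 tensor is the sum of its diagonal elements.
Diagonal entries: A[1,1] = 5, A[2,2] = -9, A[3,3] = 5, A[4,4] = -9, A[5,5] = 3
Tr(A) = 5 + -9 + 5 + -9 + 3 = -5

-5


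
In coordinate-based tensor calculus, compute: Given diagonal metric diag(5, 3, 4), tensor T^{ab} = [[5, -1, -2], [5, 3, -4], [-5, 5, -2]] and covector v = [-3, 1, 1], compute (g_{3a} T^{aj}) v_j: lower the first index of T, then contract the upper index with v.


Step 1: lower the first index. For a diagonal metric, g_{ia} T^{aj} = g_{ii} T^{ij} (no sum on i).
g_{33} = 4
S_3{}^1 = 4 * T^{31} = 4 * -5 = -20
S_3{}^2 = 4 * T^{32} = 4 * 5 = 20
S_3{}^3 = 4 * T^{33} = 4 * -2 = -8
Step 2: contract S_3{}^j with v_j.
S_3{}^1 * v_1 = -20 * -3 = 60
S_3{}^2 * v_2 = 20 * 1 = 20
S_3{}^3 * v_3 = -8 * 1 = -8
Result = 60 + 20 + -8 = 72

72


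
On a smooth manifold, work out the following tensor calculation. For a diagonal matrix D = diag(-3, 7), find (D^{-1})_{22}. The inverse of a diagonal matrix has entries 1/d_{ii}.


For a diagonal matrix, the inverse has entries (D^{-1})_{ii} = 1/d_{ii}.
The diagonal entries are: d_{11} = -3, d_{22} = 7
We need (D^{-1})_{22} = 1/d_{22} = 1/7 = 1/7

1/7


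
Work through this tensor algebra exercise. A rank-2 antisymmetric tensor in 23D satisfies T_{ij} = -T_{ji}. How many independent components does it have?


An antisymmetric rank-2 tensor satisfies A_{ij} = -A_{ji}, so diagonal entries are zero.
The independent components are the upper-triangular entries: C(n, 2) = n(n-1)/2.
n = 23
C(23, 2) = 23 * 22 / 2 = 506 / 2 = 253

253


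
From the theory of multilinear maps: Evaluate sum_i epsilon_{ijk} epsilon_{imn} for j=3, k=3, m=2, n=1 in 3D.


Using the identity: epsilon_{ijk} epsilon_{imn} = delta_{jm} delta_{kn} - delta_{jn} delta_{km}.
delta_{32} = 0
delta_{31} = 0
delta_{31} = 0
delta_{32} = 0
Result = 0 * 0 - 0 * 0 = 0 - 0 = 0

0


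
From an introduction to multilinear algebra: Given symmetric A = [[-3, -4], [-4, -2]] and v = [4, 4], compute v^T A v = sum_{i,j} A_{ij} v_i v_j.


First compute Av:
(Av)_1 = -3*4 + -4*4 = -28
(Av)_2 = -4*4 + -2*4 = -24
Av = [-28, -24]
Then v^T (Av) = 4*-28 + 4*-24
= -112 + -96 = -208

-208


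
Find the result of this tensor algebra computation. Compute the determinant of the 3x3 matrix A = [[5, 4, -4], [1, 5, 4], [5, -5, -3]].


Expanding along the first row, det(A) = a11*M_11 - a12*M_12 + a13*M_13, where M_1j is the (1,j) minor.
Minor M_11 = 5*-3 - 4*-5 = 5
Minor M_12 = 1*-3 - 4*5 = -23
Minor M_13 = 1*-5 - 5*5 = -30
det = 5*(5) - 4*(-23) + -4*(-30)
    = 25 - -92 + 120
    = 237

237


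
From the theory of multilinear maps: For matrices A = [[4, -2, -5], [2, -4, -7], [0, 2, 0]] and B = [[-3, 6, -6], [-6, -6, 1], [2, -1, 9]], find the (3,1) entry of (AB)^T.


(AB)^T_{ij} = (AB)_{ji} = sum_k A_{jk} B_{ki}.
For i=3, j=1 we need (AB)_{13}:
A_{11} * B_{13} = 4 * -6 = -24
A_{12} * B_{23} = -2 * 1 = -2
A_{13} * B_{33} = -5 * 9 = -45
Sum = -24 + -2 + -45 = -71

-71


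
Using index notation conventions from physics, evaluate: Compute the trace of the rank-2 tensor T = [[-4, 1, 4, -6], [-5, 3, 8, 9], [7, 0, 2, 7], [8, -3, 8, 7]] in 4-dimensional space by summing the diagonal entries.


The contraction (trace) of a rank-2 tensor is the sum of its diagonal elements.
Diagonal entries: A[1,1] = -4, A[2,2] = 3, A[3,3] = 2, A[4,4] = 7
Tr(A) = -4 + 3 + 2 + 7 = 8

8


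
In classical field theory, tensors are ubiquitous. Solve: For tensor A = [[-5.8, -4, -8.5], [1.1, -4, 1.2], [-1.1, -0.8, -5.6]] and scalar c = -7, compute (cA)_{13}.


Scalar multiplication: (cA)_{ij} = c * A_{ij}.
c = -7
A_{13} = -8.5
(cA)_{13} = -7 * -8.5 = 59.5

59.5


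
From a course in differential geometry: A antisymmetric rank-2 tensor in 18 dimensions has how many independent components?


A antisymmetric rank-2 tensor in d dimensions has d(d-1)/2 independent components.
d = 18
d(d-1)/2 = 18 * 17 / 2 = 306 / 2 = 153

153


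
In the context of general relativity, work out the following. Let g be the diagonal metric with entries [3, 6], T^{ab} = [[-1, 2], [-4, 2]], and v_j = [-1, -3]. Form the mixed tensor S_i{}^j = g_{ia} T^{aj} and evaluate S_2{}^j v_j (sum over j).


Step 1: lower the first index. For a diagonal metric, g_{ia} T^{aj} = g_{ii} T^{ij} (no sum on i).
g_{22} = 6
S_2{}^1 = 6 * T^{21} = 6 * -4 = -24
S_2{}^2 = 6 * T^{22} = 6 * 2 = 12
Step 2: contract S_2{}^j with v_j.
S_2{}^1 * v_1 = -24 * -1 = 24
S_2{}^2 * v_2 = 12 * -3 = -36
Result = 24 + -36 = -12

-12


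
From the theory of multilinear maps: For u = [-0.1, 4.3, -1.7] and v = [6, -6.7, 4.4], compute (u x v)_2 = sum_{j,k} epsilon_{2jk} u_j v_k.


(u x v)_2 = sum_{j,k} epsilon_{2jk} u_j v_k. Only permutations of (1,2,3) contribute; the two non-zero terms are:
eps_{213} u_1 v_3 = -1 * -0.1 * 4.4 = 0.44
eps_{231} u_3 v_1 = 1 * -1.7 * 6 = -10.2
(u x v)_2 = -9.76

-9.76


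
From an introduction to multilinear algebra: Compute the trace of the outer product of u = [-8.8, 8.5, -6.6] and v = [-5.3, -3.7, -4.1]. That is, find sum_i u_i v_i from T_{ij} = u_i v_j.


The outer product gives T_{ij} = u_i v_j.
The trace (contraction) is Tr(T) = sum_i T_{ii} = sum_i u_i v_i.
Diagonal entries:
T_{11} = u_1 * v_1 = -8.8 * -5.3 = 46.64
T_{22} = u_2 * v_2 = 8.5 * -3.7 = -31.45
T_{33} = u_3 * v_3 = -6.6 * -4.1 = 27.06
Tr(T) = 46.64 + -31.45 + 27.06 = 42.25

42.25


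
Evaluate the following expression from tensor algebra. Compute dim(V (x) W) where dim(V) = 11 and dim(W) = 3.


The dimension of a tensor product is the product of dimensions.
dim(V) = 11, dim(W) = 3
dim(V (x) W) = 11 * 3 = 33

33


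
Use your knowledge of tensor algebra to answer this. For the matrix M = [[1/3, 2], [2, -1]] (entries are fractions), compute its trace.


The trace is the sum of diagonal entries.
Diagonal: M[1,1] = 1/3, M[2,2] = -1
Tr(M) = 1/3 + -1
Computing step by step:
After adding M[1,1]: 1/3
After adding M[2,2]: -2/3
Tr(M) = -2/3

-2/3


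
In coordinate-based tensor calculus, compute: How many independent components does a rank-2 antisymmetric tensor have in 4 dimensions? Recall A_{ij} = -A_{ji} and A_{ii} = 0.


An antisymmetric rank-2 tensor satisfies A_{ij} = -A_{ji}, so diagonal entries are zero.
The independent components are the upper-triangular entries: C(n, 2) = n(n-1)/2.
n = 4
C(4, 2) = 4 * 3 / 2 = 12 / 2 = 6

6


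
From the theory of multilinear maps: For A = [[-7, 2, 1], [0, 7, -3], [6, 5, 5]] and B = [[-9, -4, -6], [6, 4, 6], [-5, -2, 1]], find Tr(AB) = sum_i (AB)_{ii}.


Tr(AB) = sum_i (AB)_{ii} where (AB)_{ii} = sum_k A_{ik} B_{ki}.
(AB)_{11} = -7*-9 + 2*6 + 1*-5 = 70
(AB)_{22} = 0*-4 + 7*4 + -3*-2 = 34
(AB)_{33} = 6*-6 + 5*6 + 5*1 = -1
Tr(AB) = 70 + 34 + -1 = 103

103


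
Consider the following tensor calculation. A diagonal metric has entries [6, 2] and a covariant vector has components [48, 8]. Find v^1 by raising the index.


To raise an index with a diagonal metric: v^i = v_i / g_{ii}.
For index 1: v_1 = 48, g_{11} = 6
v^1 = 48 / 6 = 8

8


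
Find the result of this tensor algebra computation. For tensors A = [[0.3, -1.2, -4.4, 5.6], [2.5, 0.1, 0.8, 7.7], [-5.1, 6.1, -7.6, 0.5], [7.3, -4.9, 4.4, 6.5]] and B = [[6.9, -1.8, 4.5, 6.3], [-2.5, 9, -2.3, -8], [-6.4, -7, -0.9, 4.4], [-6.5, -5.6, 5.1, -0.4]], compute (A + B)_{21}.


Tensor addition is component-wise: (A + B)_{ij} = A_{ij} + B_{ij}.
A_{21} = 2.5
B_{21} = -2.5
(A + B)_{21} = 2.5 + -2.5 = 0

0


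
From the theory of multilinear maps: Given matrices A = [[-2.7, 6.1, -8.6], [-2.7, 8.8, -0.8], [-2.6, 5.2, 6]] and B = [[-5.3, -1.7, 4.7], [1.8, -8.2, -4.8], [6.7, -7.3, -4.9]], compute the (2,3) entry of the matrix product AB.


(AB)_{ij} = sum_k A_{ik} B_{kj}.
For i=2, j=3:
A_{21} * B_{13} = -2.7 * 4.7 = -12.69
A_{22} * B_{23} = 8.8 * -4.8 = -42.24
A_{23} * B_{33} = -0.8 * -4.9 = 3.92
Sum = -12.69 + -42.24 + 3.92 = -51.01

-51.01


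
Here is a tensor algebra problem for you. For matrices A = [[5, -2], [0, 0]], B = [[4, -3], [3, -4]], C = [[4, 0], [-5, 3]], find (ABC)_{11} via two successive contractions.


(ABC)_{11} = sum_m (AB)_{1m} C_{m1}. First compute row 1 of AB.
(AB)_{11} = 5*4 + -2*3 = 14
(AB)_{12} = 5*-3 + -2*-4 = -7
Now contract with column 1 of C:
(AB)_{11} * C_{11} = 14 * 4 = 56
(AB)_{12} * C_{21} = -7 * -5 = 35
(ABC)_{11} = 56 + 35 = 91

91


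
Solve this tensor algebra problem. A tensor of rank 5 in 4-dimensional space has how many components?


The number of components of a rank-r tensor in d dimensions is d^r.
Here d = 4 and r = 5.
4^5 = 1024

1024


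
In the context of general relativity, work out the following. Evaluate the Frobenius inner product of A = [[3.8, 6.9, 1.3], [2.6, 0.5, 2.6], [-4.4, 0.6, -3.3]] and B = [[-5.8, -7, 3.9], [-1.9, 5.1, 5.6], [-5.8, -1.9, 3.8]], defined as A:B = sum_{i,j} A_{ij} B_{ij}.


A:B = sum over all i,j of A_{ij} * B_{ij}.
Row 1: 3.8*-5.8=-22.04, 6.9*-7=-48.3, 1.3*3.9=5.07 => row sum = -65.27
Row 2: 2.6*-1.9=-4.94, 0.5*5.1=2.55, 2.6*5.6=14.56 => row sum = 12.17
Row 3: -4.4*-5.8=25.52, 0.6*-1.9=-1.14, -3.3*3.8=-12.54 => row sum = 11.84
Total = -65.27 + 12.17 + 11.84 = -41.26

-41.26


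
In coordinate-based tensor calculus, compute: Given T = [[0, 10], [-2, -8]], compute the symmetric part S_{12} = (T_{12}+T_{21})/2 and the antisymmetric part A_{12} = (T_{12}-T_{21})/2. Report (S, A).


T_{12} = 10
T_{21} = -2
S_{12} = (10 + -2)/2 = 8/2 = 4
A_{12} = (10 - -2)/2 = 12/2 = 6
Check: S + A = 4 + 6 = 10 = T_{12}.

(4, 6)


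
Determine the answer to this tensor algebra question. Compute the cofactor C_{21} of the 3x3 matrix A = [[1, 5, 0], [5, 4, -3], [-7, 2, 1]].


To find cofactor C_{21}, delete row 2 and column 1.
The resulting 2x2 submatrix is: [[5, 0], [2, 1]]
Minor M_{21} = 5*1 - 0*2
  = 5 - 0 = 5
Sign = (-1)^(2+1) = (-1)^3 = -1
Cofactor C_{21} = -1 * 5 = -5

-5


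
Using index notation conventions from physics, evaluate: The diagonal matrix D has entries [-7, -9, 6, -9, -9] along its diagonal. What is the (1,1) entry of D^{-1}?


For a diagonal matrix, the inverse has entries (D^{-1})_{ii} = 1/d_{ii}.
The diagonal entries are: d_{11} = -7, d_{22} = -9, d_{33} = 6, d_{44} = -9, d_{55} = -9
We need (D^{-1})_{11} = 1/d_{11} = 1/-7 = -1/7

-1/7


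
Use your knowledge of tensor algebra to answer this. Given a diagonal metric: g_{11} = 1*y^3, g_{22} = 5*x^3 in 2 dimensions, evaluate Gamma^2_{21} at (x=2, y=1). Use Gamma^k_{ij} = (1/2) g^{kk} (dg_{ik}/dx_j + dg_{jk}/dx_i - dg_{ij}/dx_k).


For a diagonal metric, Gamma^k_{ij} = (1/2) g^{kk} (dg_{ik}/dx_j + dg_{jk}/dx_i - dg_{ij}/dx_k).
The metric is diagonal, so g_{ab} = 0 for a != b.
At the given point: g_{11} = 1, g_{22} = 40
g^{22} = 1/40
dg_{22}/dx_1 = dg_{22}/dx_1 = 60
dg_{12}/dx_2 = 0 (off-diagonal)
dg_{21}/dx_2 = 0 (off-diagonal)
Numerator = 60 + 0 - 0 = 60
Gamma^2_{21} = 60 / (2 * 40) = 3/4

3/4
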